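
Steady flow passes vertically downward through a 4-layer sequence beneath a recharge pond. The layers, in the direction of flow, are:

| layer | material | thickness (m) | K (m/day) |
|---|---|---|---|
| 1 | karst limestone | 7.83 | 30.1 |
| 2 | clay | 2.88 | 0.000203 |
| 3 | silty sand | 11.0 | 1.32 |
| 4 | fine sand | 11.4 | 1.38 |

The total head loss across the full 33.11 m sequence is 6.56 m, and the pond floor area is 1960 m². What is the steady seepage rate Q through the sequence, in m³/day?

0.905

Flow is perpendicular to layering, so the layers act in series and the equivalent K is the thickness-weighted harmonic mean.
Total thickness L = 7.83 + 2.88 + 11.0 + 11.4 = 33.11 m.
Σ(b_i/K_i) = 7.83/30.1 + 2.88/0.000203 + 11.0/1.32 + 11.4/1.38 = 14204 d.
K_eq = L / Σ(b_i/K_i) = 33.11 / 14204 = 0.002331 m/day.
Q = K_eq · A · (Δh/L) = 0.002331 × 1960 × (6.56/33.11) = 0.9052 m³/day.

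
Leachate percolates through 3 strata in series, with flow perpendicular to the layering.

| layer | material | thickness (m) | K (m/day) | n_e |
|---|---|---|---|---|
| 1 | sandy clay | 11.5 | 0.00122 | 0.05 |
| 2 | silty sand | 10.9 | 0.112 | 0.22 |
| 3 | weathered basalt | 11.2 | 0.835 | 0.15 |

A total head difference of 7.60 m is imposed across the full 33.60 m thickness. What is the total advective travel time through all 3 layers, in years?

With flow normal to the layers, continuity requires the same specific discharge q through every layer.
Σ(b_i/K_i) = 11.5/0.00122 + 10.9/0.112 + 11.2/0.835 = 9537 d.
q = Δh / Σ(b_i/K_i) = 7.60 / 9537 = 0.0007969 m/day.
In each layer the seepage velocity is v_i = q/n_i, so the layer transit time is t_i = b_i·n_i / q:
  layer 1 (sandy clay): t_1 = 11.5 × 0.05 / 0.0007969 = 721.5 d
  layer 2 (silty sand): t_2 = 10.9 × 0.22 / 0.0007969 = 3009 d
  layer 3 (weathered basalt): t_3 = 11.2 × 0.15 / 0.0007969 = 2108 d
Total t = Σ t_i = 5839 days = 15.99 years.

16.0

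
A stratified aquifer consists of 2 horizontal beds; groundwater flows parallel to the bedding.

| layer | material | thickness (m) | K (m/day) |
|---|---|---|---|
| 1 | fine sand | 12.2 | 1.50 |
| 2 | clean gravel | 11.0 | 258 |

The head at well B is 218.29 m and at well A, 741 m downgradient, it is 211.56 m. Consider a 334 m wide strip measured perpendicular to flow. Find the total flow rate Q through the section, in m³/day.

8660

Flow is parallel to layering, so each bed carries its own Darcy discharge and the transmissivities add.
Σ(K_i·b_i) = 1.50×12.2 + 258×11.0 = 2856 m²/day.
Hydraulic gradient i = (218.29 − 211.56) / 741 = 6.73 / 741 = 0.009082.
Q = Σ(K_i·b_i) · W · i = 2856 × 334 × 0.009082 = 8665 m³/day.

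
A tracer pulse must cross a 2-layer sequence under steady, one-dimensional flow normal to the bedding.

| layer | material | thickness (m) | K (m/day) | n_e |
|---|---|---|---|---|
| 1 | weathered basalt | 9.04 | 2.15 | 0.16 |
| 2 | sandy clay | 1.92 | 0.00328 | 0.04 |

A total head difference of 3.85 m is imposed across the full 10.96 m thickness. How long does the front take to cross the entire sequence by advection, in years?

0.639

With flow normal to the layers, continuity requires the same specific discharge q through every layer.
Σ(b_i/K_i) = 9.04/2.15 + 1.92/0.00328 = 589.6 d.
q = Δh / Σ(b_i/K_i) = 3.85 / 589.6 = 0.006530 m/day.
In each layer the seepage velocity is v_i = q/n_i, so the layer transit time is t_i = b_i·n_i / q:
  layer 1 (weathered basalt): t_1 = 9.04 × 0.16 / 0.006530 = 221.5 d
  layer 2 (sandy clay): t_2 = 1.92 × 0.04 / 0.006530 = 11.76 d
Total t = Σ t_i = 233.3 days = 0.6386 years.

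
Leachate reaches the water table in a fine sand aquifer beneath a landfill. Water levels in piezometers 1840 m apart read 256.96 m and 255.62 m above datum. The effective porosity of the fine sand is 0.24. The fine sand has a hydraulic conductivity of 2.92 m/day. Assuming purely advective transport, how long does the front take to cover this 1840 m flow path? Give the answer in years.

Hydraulic gradient i = (256.96 − 255.62) / 1840 = 1.34 / 1840 = 0.0007283.
Darcy flux q = K · i = 2.920 × 0.0007283 = 0.002127 m/day.
Seepage velocity v = q / n_e = 0.002127 / 0.24 = 0.008861 m/day.
Travel time t = L / v = 1840 / 0.008861 = 2.077e+05 days = 568.6 years.

569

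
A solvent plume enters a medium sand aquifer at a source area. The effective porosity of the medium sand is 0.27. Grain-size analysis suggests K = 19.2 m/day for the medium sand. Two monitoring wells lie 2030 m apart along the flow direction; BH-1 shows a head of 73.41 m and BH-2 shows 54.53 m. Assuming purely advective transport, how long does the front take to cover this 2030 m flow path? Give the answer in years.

Hydraulic gradient i = (73.41 − 54.53) / 2030 = 18.88 / 2030 = 0.009300.
Darcy flux q = K · i = 19.20 × 0.009300 = 0.1786 m/day.
Seepage velocity v = q / n_e = 0.1786 / 0.27 = 0.6614 m/day.
Travel time t = L / v = 2030 / 0.6614 = 3069 days = 8.404 years.

8.40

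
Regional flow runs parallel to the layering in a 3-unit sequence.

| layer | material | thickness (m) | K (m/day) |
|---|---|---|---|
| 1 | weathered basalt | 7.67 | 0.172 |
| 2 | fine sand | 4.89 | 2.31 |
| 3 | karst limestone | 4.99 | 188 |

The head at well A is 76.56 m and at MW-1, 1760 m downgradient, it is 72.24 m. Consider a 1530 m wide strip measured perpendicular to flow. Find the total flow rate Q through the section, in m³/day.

3570

Flow is parallel to layering, so each bed carries its own Darcy discharge and the transmissivities add.
Σ(K_i·b_i) = 0.172×7.67 + 2.31×4.89 + 188×4.99 = 950.7 m²/day.
Hydraulic gradient i = (76.56 − 72.24) / 1760 = 4.32 / 1760 = 0.002455.
Q = Σ(K_i·b_i) · W · i = 950.7 × 1530 × 0.002455 = 3570 m³/day.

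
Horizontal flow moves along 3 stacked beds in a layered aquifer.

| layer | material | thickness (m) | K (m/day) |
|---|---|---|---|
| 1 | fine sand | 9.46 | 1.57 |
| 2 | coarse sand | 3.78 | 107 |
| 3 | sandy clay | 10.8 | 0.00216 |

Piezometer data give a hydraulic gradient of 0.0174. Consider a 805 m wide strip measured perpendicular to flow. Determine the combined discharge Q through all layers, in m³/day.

Flow is parallel to layering, so each bed carries its own Darcy discharge and the transmissivities add.
Σ(K_i·b_i) = 1.57×9.46 + 107×3.78 + 0.00216×10.8 = 419.3 m²/day.
Hydraulic gradient i = 0.0174.
Q = Σ(K_i·b_i) · W · i = 419.3 × 805 × 0.01740 = 5874 m³/day.

5870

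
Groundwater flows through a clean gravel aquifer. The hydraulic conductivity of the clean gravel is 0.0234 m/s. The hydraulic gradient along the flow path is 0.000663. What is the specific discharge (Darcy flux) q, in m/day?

Convert K: 0.0234 m/s × 86400 = 2022 m/day.
Hydraulic gradient i = 0.000663.
Specific discharge q = K · i = 2022 × 0.0006630 = 1.340 m/day.

1.34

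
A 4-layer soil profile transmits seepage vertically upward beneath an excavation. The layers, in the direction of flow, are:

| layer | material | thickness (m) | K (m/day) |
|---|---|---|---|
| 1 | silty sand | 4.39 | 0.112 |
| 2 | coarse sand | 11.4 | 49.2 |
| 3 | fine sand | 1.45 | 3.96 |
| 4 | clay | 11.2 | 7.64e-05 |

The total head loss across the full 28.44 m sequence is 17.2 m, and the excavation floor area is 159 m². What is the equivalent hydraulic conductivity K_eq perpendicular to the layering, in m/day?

0.000194

Flow is perpendicular to layering, so the layers act in series and the equivalent K is the thickness-weighted harmonic mean.
Total thickness L = 4.39 + 11.4 + 1.45 + 11.2 = 28.44 m.
Σ(b_i/K_i) = 4.39/0.112 + 11.4/49.2 + 1.45/3.96 + 11.2/7.64e-05 = 1.466e+05 d.
K_eq = L / Σ(b_i/K_i) = 28.44 / 1.466e+05 = 0.0001939 m/day.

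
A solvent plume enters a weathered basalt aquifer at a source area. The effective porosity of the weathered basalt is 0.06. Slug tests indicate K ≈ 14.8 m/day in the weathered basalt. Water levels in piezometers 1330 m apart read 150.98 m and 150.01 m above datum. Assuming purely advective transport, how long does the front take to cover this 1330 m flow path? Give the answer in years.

Hydraulic gradient i = (150.98 − 150.01) / 1330 = 0.97 / 1330 = 0.0007293.
Darcy flux q = K · i = 14.80 × 0.0007293 = 0.01079 m/day.
Seepage velocity v = q / n_e = 0.01079 / 0.06 = 0.1799 m/day.
Travel time t = L / v = 1330 / 0.1799 = 7393 days = 20.24 years.

20.2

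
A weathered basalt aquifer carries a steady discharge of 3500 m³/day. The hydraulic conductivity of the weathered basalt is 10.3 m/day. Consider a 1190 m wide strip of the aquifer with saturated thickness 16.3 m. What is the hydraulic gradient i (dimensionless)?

0.0175

Cross-sectional area A = 1190 × 16.3 = 19397 m².
From Q = K·A·i, i = Q / (K·A) = 3500 / (10.30 × 19397) = 0.01752.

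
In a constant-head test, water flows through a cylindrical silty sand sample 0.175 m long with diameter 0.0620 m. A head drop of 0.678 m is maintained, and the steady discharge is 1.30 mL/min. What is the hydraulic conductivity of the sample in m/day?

0.160

Cross-sectional area A = π·(d/2)² = π × (0.0620/2)² = 0.003019 m².
Convert discharge: 1.30 mL/min = 2.167e-08 m³/s.
Darcy's law rearranged: K = Q·L / (A·Δh) = 2.167e-08 × 0.175 / (0.003019 × 0.678) = 1.852e-06 m/s = 0.1600 m/day.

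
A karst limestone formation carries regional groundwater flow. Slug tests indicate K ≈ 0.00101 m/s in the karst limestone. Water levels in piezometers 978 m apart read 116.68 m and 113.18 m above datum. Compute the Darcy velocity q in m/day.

0.312

Convert K: 0.00101 m/s × 86400 = 87.26 m/day.
Hydraulic gradient i = (116.68 − 113.18) / 978 = 3.5 / 978 = 0.003579.
Specific discharge q = K · i = 87.26 × 0.003579 = 0.3123 m/day.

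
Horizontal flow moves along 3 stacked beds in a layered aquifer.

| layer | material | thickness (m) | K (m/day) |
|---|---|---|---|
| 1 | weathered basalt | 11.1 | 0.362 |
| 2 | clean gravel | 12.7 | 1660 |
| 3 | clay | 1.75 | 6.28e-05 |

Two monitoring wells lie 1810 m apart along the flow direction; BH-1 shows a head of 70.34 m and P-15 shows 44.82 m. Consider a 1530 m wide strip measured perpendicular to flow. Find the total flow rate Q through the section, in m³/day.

Flow is parallel to layering, so each bed carries its own Darcy discharge and the transmissivities add.
Σ(K_i·b_i) = 0.362×11.1 + 1660×12.7 + 6.28e-05×1.75 = 21086 m²/day.
Hydraulic gradient i = (70.34 − 44.82) / 1810 = 25.52 / 1810 = 0.01410.
Q = Σ(K_i·b_i) · W · i = 21086 × 1530 × 0.01410 = 4.549e+05 m³/day.

455000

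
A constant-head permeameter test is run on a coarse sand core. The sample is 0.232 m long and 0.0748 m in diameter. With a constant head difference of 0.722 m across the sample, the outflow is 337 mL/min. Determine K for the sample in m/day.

Cross-sectional area A = π·(d/2)² = π × (0.0748/2)² = 0.004394 m².
Convert discharge: 337 mL/min = 5.617e-06 m³/s.
Darcy's law rearranged: K = Q·L / (A·Δh) = 5.617e-06 × 0.232 / (0.004394 × 0.722) = 0.0004107 m/s = 35.49 m/day.

35.5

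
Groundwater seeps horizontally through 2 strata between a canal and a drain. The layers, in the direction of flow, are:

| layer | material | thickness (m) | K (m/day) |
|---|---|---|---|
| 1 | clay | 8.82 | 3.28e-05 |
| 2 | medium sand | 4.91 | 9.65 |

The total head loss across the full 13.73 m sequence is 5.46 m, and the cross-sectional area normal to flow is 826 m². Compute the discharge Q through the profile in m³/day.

0.0168

Flow is perpendicular to layering, so the layers act in series and the equivalent K is the thickness-weighted harmonic mean.
Total thickness L = 8.82 + 4.91 = 13.73 m.
Σ(b_i/K_i) = 8.82/3.28e-05 + 4.91/9.65 = 2.689e+05 d.
K_eq = L / Σ(b_i/K_i) = 13.73 / 2.689e+05 = 5.106e-05 m/day.
Q = K_eq · A · (Δh/L) = 5.106e-05 × 826 × (5.46/13.73) = 0.01677 m³/day.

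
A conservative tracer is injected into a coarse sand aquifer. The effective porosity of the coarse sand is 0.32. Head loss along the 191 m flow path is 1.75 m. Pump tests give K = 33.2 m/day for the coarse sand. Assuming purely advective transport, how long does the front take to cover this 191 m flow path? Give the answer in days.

201

Hydraulic gradient i = Δh / L = 1.75 / 191 = 0.009162.
Darcy flux q = K · i = 33.20 × 0.009162 = 0.3042 m/day.
Seepage velocity v = q / n_e = 0.3042 / 0.32 = 0.9506 m/day.
Travel time t = L / v = 191 / 0.9506 = 200.9 days.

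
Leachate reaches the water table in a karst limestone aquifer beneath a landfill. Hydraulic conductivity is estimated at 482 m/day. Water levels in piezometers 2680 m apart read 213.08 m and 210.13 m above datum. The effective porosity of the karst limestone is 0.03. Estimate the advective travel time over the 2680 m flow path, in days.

152

Hydraulic gradient i = (213.08 − 210.13) / 2680 = 2.95 / 2680 = 0.001101.
Darcy flux q = K · i = 482.0 × 0.001101 = 0.5306 m/day.
Seepage velocity v = q / n_e = 0.5306 / 0.03 = 17.69 m/day.
Travel time t = L / v = 2680 / 17.69 = 151.5 days.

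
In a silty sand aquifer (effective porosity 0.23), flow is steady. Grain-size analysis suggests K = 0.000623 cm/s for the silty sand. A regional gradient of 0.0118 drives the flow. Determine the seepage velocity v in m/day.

0.0276

Convert K: 0.000623 cm/s × 864 = 0.5383 m/day.
Hydraulic gradient i = 0.0118.
Darcy flux q = K · i = 0.5383 × 0.01180 = 0.006352 m/day.
Seepage velocity v = q / n_e = 0.006352 / 0.23 = 0.02762 m/day.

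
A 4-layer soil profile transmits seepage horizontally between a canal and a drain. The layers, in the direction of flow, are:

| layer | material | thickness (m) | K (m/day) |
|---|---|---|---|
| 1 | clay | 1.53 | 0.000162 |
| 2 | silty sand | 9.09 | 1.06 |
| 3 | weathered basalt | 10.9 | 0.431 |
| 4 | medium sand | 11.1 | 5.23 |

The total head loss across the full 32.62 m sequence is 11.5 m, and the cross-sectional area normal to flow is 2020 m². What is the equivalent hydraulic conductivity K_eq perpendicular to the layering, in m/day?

0.00344

Flow is perpendicular to layering, so the layers act in series and the equivalent K is the thickness-weighted harmonic mean.
Total thickness L = 1.53 + 9.09 + 10.9 + 11.1 = 32.62 m.
Σ(b_i/K_i) = 1.53/0.000162 + 9.09/1.06 + 10.9/0.431 + 11.1/5.23 = 9480 d.
K_eq = L / Σ(b_i/K_i) = 32.62 / 9480 = 0.003441 m/day.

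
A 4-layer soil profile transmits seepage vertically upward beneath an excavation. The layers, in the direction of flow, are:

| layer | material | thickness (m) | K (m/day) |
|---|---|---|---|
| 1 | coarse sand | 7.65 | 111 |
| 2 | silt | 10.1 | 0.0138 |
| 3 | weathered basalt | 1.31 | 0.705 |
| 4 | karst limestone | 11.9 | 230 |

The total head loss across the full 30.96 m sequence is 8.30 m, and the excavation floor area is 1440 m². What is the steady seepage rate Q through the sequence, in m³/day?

16.3

Flow is perpendicular to layering, so the layers act in series and the equivalent K is the thickness-weighted harmonic mean.
Total thickness L = 7.65 + 10.1 + 1.31 + 11.9 = 30.96 m.
Σ(b_i/K_i) = 7.65/111 + 10.1/0.0138 + 1.31/0.705 + 11.9/230 = 733.9 d.
K_eq = L / Σ(b_i/K_i) = 30.96 / 733.9 = 0.04219 m/day.
Q = K_eq · A · (Δh/L) = 0.04219 × 1440 × (8.30/30.96) = 16.29 m³/day.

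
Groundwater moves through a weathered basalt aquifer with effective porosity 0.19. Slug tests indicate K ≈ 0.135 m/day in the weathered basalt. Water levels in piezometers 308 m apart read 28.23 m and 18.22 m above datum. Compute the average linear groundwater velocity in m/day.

Hydraulic gradient i = (28.23 − 18.22) / 308 = 10.01 / 308 = 0.03250.
Darcy flux q = K · i = 0.1350 × 0.03250 = 0.004388 m/day.
Seepage velocity v = q / n_e = 0.004388 / 0.19 = 0.02309 m/day.

0.0231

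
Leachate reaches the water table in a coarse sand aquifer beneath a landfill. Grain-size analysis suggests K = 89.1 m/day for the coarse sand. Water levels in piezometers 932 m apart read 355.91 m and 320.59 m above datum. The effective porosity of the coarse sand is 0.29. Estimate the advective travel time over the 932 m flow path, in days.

80.0

Hydraulic gradient i = (355.91 − 320.59) / 932 = 35.32 / 932 = 0.03790.
Darcy flux q = K · i = 89.10 × 0.03790 = 3.377 m/day.
Seepage velocity v = q / n_e = 3.377 / 0.29 = 11.64 m/day.
Travel time t = L / v = 932 / 11.64 = 80.04 days.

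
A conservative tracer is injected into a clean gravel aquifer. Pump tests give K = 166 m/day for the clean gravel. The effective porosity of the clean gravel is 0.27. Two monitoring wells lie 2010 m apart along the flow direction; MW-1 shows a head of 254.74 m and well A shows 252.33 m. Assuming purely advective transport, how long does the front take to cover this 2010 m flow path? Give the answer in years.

Hydraulic gradient i = (254.74 − 252.33) / 2010 = 2.41 / 2010 = 0.001199.
Darcy flux q = K · i = 166.0 × 0.001199 = 0.1990 m/day.
Seepage velocity v = q / n_e = 0.1990 / 0.27 = 0.7372 m/day.
Travel time t = L / v = 2010 / 0.7372 = 2727 days = 7.465 years.

7.47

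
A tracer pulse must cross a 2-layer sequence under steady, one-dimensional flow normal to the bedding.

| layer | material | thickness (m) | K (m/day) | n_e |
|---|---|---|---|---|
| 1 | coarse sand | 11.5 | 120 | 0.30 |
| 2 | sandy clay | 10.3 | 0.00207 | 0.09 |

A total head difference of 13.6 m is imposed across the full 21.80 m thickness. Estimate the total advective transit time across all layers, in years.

With flow normal to the layers, continuity requires the same specific discharge q through every layer.
Σ(b_i/K_i) = 11.5/120 + 10.3/0.00207 = 4976 d.
q = Δh / Σ(b_i/K_i) = 13.6 / 4976 = 0.002733 m/day.
In each layer the seepage velocity is v_i = q/n_i, so the layer transit time is t_i = b_i·n_i / q:
  layer 1 (coarse sand): t_1 = 11.5 × 0.30 / 0.002733 = 1262 d
  layer 2 (sandy clay): t_2 = 10.3 × 0.09 / 0.002733 = 339.2 d
Total t = Σ t_i = 1601 days = 4.385 years.

4.38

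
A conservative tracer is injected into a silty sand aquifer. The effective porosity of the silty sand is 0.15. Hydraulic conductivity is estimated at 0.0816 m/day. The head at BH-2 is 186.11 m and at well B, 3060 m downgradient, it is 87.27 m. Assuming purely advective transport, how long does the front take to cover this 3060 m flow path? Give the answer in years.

Hydraulic gradient i = (186.11 − 87.27) / 3060 = 98.84 / 3060 = 0.03230.
Darcy flux q = K · i = 0.08160 × 0.03230 = 0.002636 m/day.
Seepage velocity v = q / n_e = 0.002636 / 0.15 = 0.01757 m/day.
Travel time t = L / v = 3060 / 0.01757 = 1.741e+05 days = 476.8 years.

477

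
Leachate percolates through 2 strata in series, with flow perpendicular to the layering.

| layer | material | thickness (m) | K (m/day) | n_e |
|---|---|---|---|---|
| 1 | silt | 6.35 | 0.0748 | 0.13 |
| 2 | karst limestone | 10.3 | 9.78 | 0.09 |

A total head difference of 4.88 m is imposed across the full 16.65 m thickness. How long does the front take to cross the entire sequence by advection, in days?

30.9

With flow normal to the layers, continuity requires the same specific discharge q through every layer.
Σ(b_i/K_i) = 6.35/0.0748 + 10.3/9.78 = 85.95 d.
q = Δh / Σ(b_i/K_i) = 4.88 / 85.95 = 0.05678 m/day.
In each layer the seepage velocity is v_i = q/n_i, so the layer transit time is t_i = b_i·n_i / q:
  layer 1 (silt): t_1 = 6.35 × 0.13 / 0.05678 = 14.54 d
  layer 2 (karst limestone): t_2 = 10.3 × 0.09 / 0.05678 = 16.33 d
Total t = Σ t_i = 30.86 days.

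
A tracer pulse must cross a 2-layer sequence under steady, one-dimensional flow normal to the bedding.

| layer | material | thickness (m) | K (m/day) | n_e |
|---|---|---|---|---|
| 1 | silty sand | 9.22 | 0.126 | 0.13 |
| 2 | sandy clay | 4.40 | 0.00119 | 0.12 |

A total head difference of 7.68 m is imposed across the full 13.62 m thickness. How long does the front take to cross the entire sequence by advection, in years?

2.32

With flow normal to the layers, continuity requires the same specific discharge q through every layer.
Σ(b_i/K_i) = 9.22/0.126 + 4.40/0.00119 = 3771 d.
q = Δh / Σ(b_i/K_i) = 7.68 / 3771 = 0.002037 m/day.
In each layer the seepage velocity is v_i = q/n_i, so the layer transit time is t_i = b_i·n_i / q:
  layer 1 (silty sand): t_1 = 9.22 × 0.13 / 0.002037 = 588.5 d
  layer 2 (sandy clay): t_2 = 4.40 × 0.12 / 0.002037 = 259.2 d
Total t = Σ t_i = 847.7 days = 2.321 years.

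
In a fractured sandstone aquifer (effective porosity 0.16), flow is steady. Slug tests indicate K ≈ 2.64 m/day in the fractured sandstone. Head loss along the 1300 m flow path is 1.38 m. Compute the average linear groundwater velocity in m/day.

Hydraulic gradient i = Δh / L = 1.38 / 1300 = 0.001062.
Darcy flux q = K · i = 2.640 × 0.001062 = 0.002802 m/day.
Seepage velocity v = q / n_e = 0.002802 / 0.16 = 0.01752 m/day.

0.0175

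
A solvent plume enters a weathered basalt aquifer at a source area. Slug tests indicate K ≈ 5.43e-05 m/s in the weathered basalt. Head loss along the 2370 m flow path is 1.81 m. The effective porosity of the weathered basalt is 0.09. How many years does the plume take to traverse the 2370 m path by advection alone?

Convert K: 5.43e-05 m/s × 86400 = 4.692 m/day.
Hydraulic gradient i = Δh / L = 1.81 / 2370 = 0.0007637.
Darcy flux q = K · i = 4.692 × 0.0007637 = 0.003583 m/day.
Seepage velocity v = q / n_e = 0.003583 / 0.09 = 0.03981 m/day.
Travel time t = L / v = 2370 / 0.03981 = 59532 days = 163.0 years.

163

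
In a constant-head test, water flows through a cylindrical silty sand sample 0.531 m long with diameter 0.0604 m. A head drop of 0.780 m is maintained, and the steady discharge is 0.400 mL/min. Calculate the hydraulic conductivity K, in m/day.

Cross-sectional area A = π·(d/2)² = π × (0.0604/2)² = 0.002865 m².
Convert discharge: 0.400 mL/min = 6.667e-09 m³/s.
Darcy's law rearranged: K = Q·L / (A·Δh) = 6.667e-09 × 0.531 / (0.002865 × 0.780) = 1.584e-06 m/s = 0.1369 m/day.

0.137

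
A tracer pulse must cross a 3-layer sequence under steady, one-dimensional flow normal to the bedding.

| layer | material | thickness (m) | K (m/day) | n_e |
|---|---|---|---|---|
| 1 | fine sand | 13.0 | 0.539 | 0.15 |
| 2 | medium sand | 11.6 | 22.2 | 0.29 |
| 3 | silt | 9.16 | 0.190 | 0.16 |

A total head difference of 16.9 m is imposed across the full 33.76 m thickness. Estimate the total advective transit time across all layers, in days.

29.2

With flow normal to the layers, continuity requires the same specific discharge q through every layer.
Σ(b_i/K_i) = 13.0/0.539 + 11.6/22.2 + 9.16/0.190 = 72.85 d.
q = Δh / Σ(b_i/K_i) = 16.9 / 72.85 = 0.2320 m/day.
In each layer the seepage velocity is v_i = q/n_i, so the layer transit time is t_i = b_i·n_i / q:
  layer 1 (fine sand): t_1 = 13.0 × 0.15 / 0.2320 = 8.406 d
  layer 2 (medium sand): t_2 = 11.6 × 0.29 / 0.2320 = 14.50 d
  layer 3 (silt): t_3 = 9.16 × 0.16 / 0.2320 = 6.318 d
Total t = Σ t_i = 29.23 days.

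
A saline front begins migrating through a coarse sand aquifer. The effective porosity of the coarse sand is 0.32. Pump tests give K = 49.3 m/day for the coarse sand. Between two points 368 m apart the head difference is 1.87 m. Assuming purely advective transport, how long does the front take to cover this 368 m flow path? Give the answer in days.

Hydraulic gradient i = Δh / L = 1.87 / 368 = 0.005082.
Darcy flux q = K · i = 49.30 × 0.005082 = 0.2505 m/day.
Seepage velocity v = q / n_e = 0.2505 / 0.32 = 0.7829 m/day.
Travel time t = L / v = 368 / 0.7829 = 470.1 days.

470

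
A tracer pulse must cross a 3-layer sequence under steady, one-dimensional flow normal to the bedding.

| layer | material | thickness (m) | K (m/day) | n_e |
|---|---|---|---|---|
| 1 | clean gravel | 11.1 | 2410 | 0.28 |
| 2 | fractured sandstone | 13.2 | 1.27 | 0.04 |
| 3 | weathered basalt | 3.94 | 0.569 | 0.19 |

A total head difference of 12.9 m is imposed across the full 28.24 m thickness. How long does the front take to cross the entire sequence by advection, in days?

5.89

With flow normal to the layers, continuity requires the same specific discharge q through every layer.
Σ(b_i/K_i) = 11.1/2410 + 13.2/1.27 + 3.94/0.569 = 17.32 d.
q = Δh / Σ(b_i/K_i) = 12.9 / 17.32 = 0.7447 m/day.
In each layer the seepage velocity is v_i = q/n_i, so the layer transit time is t_i = b_i·n_i / q:
  layer 1 (clean gravel): t_1 = 11.1 × 0.28 / 0.7447 = 4.174 d
  layer 2 (fractured sandstone): t_2 = 13.2 × 0.04 / 0.7447 = 0.7090 d
  layer 3 (weathered basalt): t_3 = 3.94 × 0.19 / 0.7447 = 1.005 d
Total t = Σ t_i = 5.888 days.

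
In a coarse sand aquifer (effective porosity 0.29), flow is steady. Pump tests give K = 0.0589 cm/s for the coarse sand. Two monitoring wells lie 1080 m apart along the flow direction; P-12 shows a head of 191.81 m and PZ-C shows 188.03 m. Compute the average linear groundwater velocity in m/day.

Convert K: 0.0589 cm/s × 864 = 50.89 m/day.
Hydraulic gradient i = (191.81 − 188.03) / 1080 = 3.78 / 1080 = 0.003500.
Darcy flux q = K · i = 50.89 × 0.003500 = 0.1781 m/day.
Seepage velocity v = q / n_e = 0.1781 / 0.29 = 0.6142 m/day.

0.614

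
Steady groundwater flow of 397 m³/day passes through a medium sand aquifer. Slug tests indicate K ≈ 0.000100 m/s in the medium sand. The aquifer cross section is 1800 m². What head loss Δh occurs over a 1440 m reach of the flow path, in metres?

Convert K: 0.000100 m/s × 86400 = 8.640 m/day.
From Q = K·A·i, i = Q / (K·A) = 397 / (8.640 × 1800) = 0.02553.
Head loss Δh = i · L = 0.02553 × 1440 = 36.76 m.

36.8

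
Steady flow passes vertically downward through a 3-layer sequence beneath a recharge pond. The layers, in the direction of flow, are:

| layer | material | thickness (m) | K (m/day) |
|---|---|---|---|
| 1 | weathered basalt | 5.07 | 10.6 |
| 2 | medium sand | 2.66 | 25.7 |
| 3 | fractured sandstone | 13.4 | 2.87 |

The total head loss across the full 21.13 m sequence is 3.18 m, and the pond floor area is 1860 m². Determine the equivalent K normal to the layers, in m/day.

4.02

Flow is perpendicular to layering, so the layers act in series and the equivalent K is the thickness-weighted harmonic mean.
Total thickness L = 5.07 + 2.66 + 13.4 = 21.13 m.
Σ(b_i/K_i) = 5.07/10.6 + 2.66/25.7 + 13.4/2.87 = 5.251 d.
K_eq = L / Σ(b_i/K_i) = 21.13 / 5.251 = 4.024 m/day.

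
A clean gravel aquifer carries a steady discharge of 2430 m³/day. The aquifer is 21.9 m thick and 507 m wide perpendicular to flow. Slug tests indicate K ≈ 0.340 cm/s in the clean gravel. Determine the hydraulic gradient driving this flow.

0.000745

Convert K: 0.340 cm/s × 864 = 293.8 m/day.
Cross-sectional area A = 507 × 21.9 = 11103 m².
From Q = K·A·i, i = Q / (K·A) = 2430 / (293.8 × 11103) = 0.0007450.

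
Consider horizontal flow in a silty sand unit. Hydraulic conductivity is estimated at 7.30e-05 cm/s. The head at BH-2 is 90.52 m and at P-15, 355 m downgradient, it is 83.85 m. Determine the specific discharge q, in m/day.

0.00119

Convert K: 7.30e-05 cm/s × 864 = 0.06307 m/day.
Hydraulic gradient i = (90.52 − 83.85) / 355 = 6.67 / 355 = 0.01879.
Specific discharge q = K · i = 0.06307 × 0.01879 = 0.001185 m/day.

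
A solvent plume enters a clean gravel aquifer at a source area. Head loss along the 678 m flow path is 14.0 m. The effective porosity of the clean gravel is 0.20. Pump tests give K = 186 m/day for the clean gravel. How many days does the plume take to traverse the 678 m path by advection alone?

35.3

Hydraulic gradient i = Δh / L = 14.0 / 678 = 0.02065.
Darcy flux q = K · i = 186.0 × 0.02065 = 3.841 m/day.
Seepage velocity v = q / n_e = 3.841 / 0.20 = 19.20 m/day.
Travel time t = L / v = 678 / 19.20 = 35.31 days.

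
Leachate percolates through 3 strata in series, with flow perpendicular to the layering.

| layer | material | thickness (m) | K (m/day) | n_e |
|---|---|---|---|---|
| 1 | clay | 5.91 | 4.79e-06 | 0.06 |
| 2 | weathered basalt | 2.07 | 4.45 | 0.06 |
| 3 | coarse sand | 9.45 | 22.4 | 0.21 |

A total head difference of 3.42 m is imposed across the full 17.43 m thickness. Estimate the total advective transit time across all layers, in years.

2430

With flow normal to the layers, continuity requires the same specific discharge q through every layer.
Σ(b_i/K_i) = 5.91/4.79e-06 + 2.07/4.45 + 9.45/22.4 = 1.234e+06 d.
q = Δh / Σ(b_i/K_i) = 3.42 / 1.234e+06 = 2.772e-06 m/day.
In each layer the seepage velocity is v_i = q/n_i, so the layer transit time is t_i = b_i·n_i / q:
  layer 1 (clay): t_1 = 5.91 × 0.06 / 2.772e-06 = 1.279e+05 d
  layer 2 (weathered basalt): t_2 = 2.07 × 0.06 / 2.772e-06 = 44807 d
  layer 3 (coarse sand): t_3 = 9.45 × 0.21 / 2.772e-06 = 7.159e+05 d
Total t = Σ t_i = 8.887e+05 days = 2433 years.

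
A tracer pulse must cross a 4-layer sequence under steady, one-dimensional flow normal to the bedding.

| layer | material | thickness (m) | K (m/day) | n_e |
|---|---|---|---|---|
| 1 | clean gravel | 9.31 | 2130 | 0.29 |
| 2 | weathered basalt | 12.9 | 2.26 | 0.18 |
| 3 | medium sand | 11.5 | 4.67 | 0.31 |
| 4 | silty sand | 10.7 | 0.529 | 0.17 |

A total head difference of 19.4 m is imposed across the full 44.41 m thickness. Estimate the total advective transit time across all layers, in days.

15.2

With flow normal to the layers, continuity requires the same specific discharge q through every layer.
Σ(b_i/K_i) = 9.31/2130 + 12.9/2.26 + 11.5/4.67 + 10.7/0.529 = 28.40 d.
q = Δh / Σ(b_i/K_i) = 19.4 / 28.40 = 0.6831 m/day.
In each layer the seepage velocity is v_i = q/n_i, so the layer transit time is t_i = b_i·n_i / q:
  layer 1 (clean gravel): t_1 = 9.31 × 0.29 / 0.6831 = 3.953 d
  layer 2 (weathered basalt): t_2 = 12.9 × 0.18 / 0.6831 = 3.399 d
  layer 3 (medium sand): t_3 = 11.5 × 0.31 / 0.6831 = 5.219 d
  layer 4 (silty sand): t_4 = 10.7 × 0.17 / 0.6831 = 2.663 d
Total t = Σ t_i = 15.23 days.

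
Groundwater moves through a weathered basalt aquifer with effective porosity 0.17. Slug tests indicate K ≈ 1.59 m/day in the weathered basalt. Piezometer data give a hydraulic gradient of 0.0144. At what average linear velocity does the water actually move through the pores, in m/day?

Hydraulic gradient i = 0.0144.
Darcy flux q = K · i = 1.590 × 0.01440 = 0.02290 m/day.
Seepage velocity v = q / n_e = 0.02290 / 0.17 = 0.1347 m/day.

0.135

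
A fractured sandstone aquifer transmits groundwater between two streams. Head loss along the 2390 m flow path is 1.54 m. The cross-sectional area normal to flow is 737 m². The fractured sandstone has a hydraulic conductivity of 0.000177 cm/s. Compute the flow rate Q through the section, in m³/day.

0.0726

Convert K: 0.000177 cm/s × 864 = 0.1529 m/day.
Hydraulic gradient i = Δh / L = 1.54 / 2390 = 0.0006444.
Darcy's law: Q = K · A · i = 0.1529 × 737.0 × 0.0006444 = 0.07262 m³/day.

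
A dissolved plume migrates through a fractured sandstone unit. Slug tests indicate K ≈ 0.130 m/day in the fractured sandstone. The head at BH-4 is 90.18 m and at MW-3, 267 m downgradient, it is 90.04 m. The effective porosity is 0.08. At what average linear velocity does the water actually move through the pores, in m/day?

Hydraulic gradient i = (90.18 − 90.04) / 267 = 0.14 / 267 = 0.0005243.
Darcy flux q = K · i = 0.1300 × 0.0005243 = 6.816e-05 m/day.
Seepage velocity v = q / n_e = 6.816e-05 / 0.08 = 0.0008521 m/day.

0.000852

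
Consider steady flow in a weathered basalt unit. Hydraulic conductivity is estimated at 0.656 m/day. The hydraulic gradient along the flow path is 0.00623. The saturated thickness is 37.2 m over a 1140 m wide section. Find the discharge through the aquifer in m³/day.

173

Cross-sectional area A = 1140 × 37.2 = 42408 m².
Hydraulic gradient i = 0.00623.
Darcy's law: Q = K · A · i = 0.6560 × 42408 × 0.006230 = 173.3 m³/day.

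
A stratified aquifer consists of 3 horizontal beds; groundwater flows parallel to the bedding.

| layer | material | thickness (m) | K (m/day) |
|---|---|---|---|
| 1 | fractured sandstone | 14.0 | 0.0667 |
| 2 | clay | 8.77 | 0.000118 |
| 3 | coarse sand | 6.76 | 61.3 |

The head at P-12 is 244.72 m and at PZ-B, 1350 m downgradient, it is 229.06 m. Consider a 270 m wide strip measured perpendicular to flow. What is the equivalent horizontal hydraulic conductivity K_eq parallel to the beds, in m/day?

14.1

Flow is parallel to layering, so each bed carries its own Darcy discharge and the transmissivities add.
Σ(K_i·b_i) = 0.0667×14.0 + 0.000118×8.77 + 61.3×6.76 = 415.3 m²/day.
Total thickness b = 29.53 m, so K_eq = Σ(K_i·b_i)/b = 14.06 m/day.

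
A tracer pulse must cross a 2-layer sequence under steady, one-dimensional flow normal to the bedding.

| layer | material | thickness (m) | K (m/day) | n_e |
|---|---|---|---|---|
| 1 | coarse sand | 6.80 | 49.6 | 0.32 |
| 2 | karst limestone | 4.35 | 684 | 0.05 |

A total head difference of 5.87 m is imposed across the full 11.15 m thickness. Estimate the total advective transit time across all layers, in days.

0.0585

With flow normal to the layers, continuity requires the same specific discharge q through every layer.
Σ(b_i/K_i) = 6.80/49.6 + 4.35/684 = 0.1435 d.
q = Δh / Σ(b_i/K_i) = 5.87 / 0.1435 = 40.92 m/day.
In each layer the seepage velocity is v_i = q/n_i, so the layer transit time is t_i = b_i·n_i / q:
  layer 1 (coarse sand): t_1 = 6.80 × 0.32 / 40.92 = 0.05318 d
  layer 2 (karst limestone): t_2 = 4.35 × 0.05 / 40.92 = 0.005315 d
Total t = Σ t_i = 0.05849 days.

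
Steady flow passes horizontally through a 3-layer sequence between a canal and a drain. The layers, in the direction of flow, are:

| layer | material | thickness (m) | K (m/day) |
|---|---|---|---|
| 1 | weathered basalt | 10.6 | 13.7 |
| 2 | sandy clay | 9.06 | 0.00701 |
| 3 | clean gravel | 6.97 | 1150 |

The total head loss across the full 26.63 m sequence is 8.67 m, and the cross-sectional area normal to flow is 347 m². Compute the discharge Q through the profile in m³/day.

Flow is perpendicular to layering, so the layers act in series and the equivalent K is the thickness-weighted harmonic mean.
Total thickness L = 10.6 + 9.06 + 6.97 = 26.63 m.
Σ(b_i/K_i) = 10.6/13.7 + 9.06/0.00701 + 6.97/1150 = 1293 d.
K_eq = L / Σ(b_i/K_i) = 26.63 / 1293 = 0.02059 m/day.
Q = K_eq · A · (Δh/L) = 0.02059 × 347 × (8.67/26.63) = 2.326 m³/day.

2.33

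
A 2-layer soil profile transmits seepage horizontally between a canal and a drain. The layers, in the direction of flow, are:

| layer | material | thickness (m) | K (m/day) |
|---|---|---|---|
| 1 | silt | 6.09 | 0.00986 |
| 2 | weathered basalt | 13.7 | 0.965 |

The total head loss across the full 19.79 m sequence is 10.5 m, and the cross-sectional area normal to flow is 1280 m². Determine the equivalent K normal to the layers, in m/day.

0.0313

Flow is perpendicular to layering, so the layers act in series and the equivalent K is the thickness-weighted harmonic mean.
Total thickness L = 6.09 + 13.7 = 19.79 m.
Σ(b_i/K_i) = 6.09/0.00986 + 13.7/0.965 = 631.8 d.
K_eq = L / Σ(b_i/K_i) = 19.79 / 631.8 = 0.03132 m/day.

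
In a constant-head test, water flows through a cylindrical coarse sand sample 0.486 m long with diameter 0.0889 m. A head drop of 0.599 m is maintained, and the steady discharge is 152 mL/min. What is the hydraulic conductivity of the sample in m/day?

Cross-sectional area A = π·(d/2)² = π × (0.0889/2)² = 0.006207 m².
Convert discharge: 152 mL/min = 2.533e-06 m³/s.
Darcy's law rearranged: K = Q·L / (A·Δh) = 2.533e-06 × 0.486 / (0.006207 × 0.599) = 0.0003311 m/s = 28.61 m/day.

28.6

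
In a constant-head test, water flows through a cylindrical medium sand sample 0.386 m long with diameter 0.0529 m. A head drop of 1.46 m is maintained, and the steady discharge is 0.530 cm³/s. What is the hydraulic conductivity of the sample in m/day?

Cross-sectional area A = π·(d/2)² = π × (0.0529/2)² = 0.002198 m².
Convert discharge: 0.530 cm³/s = 5.300e-07 m³/s.
Darcy's law rearranged: K = Q·L / (A·Δh) = 5.300e-07 × 0.386 / (0.002198 × 1.46) = 6.375e-05 m/s = 5.508 m/day.

5.51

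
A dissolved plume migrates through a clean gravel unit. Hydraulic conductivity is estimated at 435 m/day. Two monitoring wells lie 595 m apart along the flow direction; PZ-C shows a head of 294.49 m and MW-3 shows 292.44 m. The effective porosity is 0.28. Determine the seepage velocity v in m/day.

5.35

Hydraulic gradient i = (294.49 − 292.44) / 595 = 2.05 / 595 = 0.003445.
Darcy flux q = K · i = 435.0 × 0.003445 = 1.499 m/day.
Seepage velocity v = q / n_e = 1.499 / 0.28 = 5.353 m/day.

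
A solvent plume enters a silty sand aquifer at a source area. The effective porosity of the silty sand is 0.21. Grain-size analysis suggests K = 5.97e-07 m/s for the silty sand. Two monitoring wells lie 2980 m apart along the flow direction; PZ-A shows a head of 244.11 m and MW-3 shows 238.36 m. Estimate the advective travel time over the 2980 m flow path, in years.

17200

Convert K: 5.97e-07 m/s × 86400 = 0.05158 m/day.
Hydraulic gradient i = (244.11 − 238.36) / 2980 = 5.75 / 2980 = 0.001930.
Darcy flux q = K · i = 0.05158 × 0.001930 = 9.953e-05 m/day.
Seepage velocity v = q / n_e = 9.953e-05 / 0.21 = 0.0004739 m/day.
Travel time t = L / v = 2980 / 0.0004739 = 6.288e+06 days = 17215 years.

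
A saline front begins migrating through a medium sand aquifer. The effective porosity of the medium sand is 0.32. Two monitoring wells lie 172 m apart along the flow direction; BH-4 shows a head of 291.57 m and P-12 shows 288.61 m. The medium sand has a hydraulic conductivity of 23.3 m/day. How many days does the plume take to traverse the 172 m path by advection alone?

137

Hydraulic gradient i = (291.57 − 288.61) / 172 = 2.96 / 172 = 0.01721.
Darcy flux q = K · i = 23.30 × 0.01721 = 0.4010 m/day.
Seepage velocity v = q / n_e = 0.4010 / 0.32 = 1.253 m/day.
Travel time t = L / v = 172 / 1.253 = 137.3 days.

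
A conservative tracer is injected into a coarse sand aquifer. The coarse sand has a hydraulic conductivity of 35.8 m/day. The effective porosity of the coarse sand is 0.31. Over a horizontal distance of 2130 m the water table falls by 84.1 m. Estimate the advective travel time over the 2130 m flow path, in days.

Hydraulic gradient i = Δh / L = 84.1 / 2130 = 0.03948.
Darcy flux q = K · i = 35.80 × 0.03948 = 1.414 m/day.
Seepage velocity v = q / n_e = 1.414 / 0.31 = 4.560 m/day.
Travel time t = L / v = 2130 / 4.560 = 467.1 days.

467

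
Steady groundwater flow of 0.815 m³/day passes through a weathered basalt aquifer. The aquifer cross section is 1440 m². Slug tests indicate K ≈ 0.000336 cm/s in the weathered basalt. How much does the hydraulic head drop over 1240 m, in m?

Convert K: 0.000336 cm/s × 864 = 0.2903 m/day.
From Q = K·A·i, i = Q / (K·A) = 0.815 / (0.2903 × 1440) = 0.001950.
Head loss Δh = i · L = 0.001950 × 1240 = 2.417 m.

2.42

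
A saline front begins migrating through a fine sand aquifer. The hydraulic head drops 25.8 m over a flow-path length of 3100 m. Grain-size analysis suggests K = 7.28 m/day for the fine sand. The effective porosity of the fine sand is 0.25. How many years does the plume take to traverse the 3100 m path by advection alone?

35.0

Hydraulic gradient i = Δh / L = 25.8 / 3100 = 0.008323.
Darcy flux q = K · i = 7.280 × 0.008323 = 0.06059 m/day.
Seepage velocity v = q / n_e = 0.06059 / 0.25 = 0.2424 m/day.
Travel time t = L / v = 3100 / 0.2424 = 12791 days = 35.02 years.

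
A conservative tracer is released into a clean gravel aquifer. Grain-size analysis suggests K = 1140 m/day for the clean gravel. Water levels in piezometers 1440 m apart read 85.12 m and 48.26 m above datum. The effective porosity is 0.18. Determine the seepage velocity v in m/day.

Hydraulic gradient i = (85.12 − 48.26) / 1440 = 36.86 / 1440 = 0.02560.
Darcy flux q = K · i = 1140 × 0.02560 = 29.18 m/day.
Seepage velocity v = q / n_e = 29.18 / 0.18 = 162.1 m/day.

162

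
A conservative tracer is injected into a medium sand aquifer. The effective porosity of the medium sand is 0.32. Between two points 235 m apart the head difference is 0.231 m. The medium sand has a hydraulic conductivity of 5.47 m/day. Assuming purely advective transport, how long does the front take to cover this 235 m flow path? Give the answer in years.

Hydraulic gradient i = Δh / L = 0.231 / 235 = 0.0009830.
Darcy flux q = K · i = 5.470 × 0.0009830 = 0.005377 m/day.
Seepage velocity v = q / n_e = 0.005377 / 0.32 = 0.01680 m/day.
Travel time t = L / v = 235 / 0.01680 = 13986 days = 38.29 years.

38.3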